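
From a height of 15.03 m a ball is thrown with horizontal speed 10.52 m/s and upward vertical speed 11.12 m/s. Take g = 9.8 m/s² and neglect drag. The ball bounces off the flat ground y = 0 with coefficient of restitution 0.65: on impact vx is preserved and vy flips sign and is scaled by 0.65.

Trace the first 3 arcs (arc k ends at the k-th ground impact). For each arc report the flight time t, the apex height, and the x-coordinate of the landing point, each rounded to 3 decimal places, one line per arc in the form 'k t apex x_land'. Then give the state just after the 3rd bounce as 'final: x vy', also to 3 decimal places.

Arc 1: start y=15.030, vy=11.120 → t=3.222, apex=21.339, x_land=33.890, impact vy=-20.451
  bounce: vy ← 0.65·20.451 = 13.293
Arc 2: start y=0.000, vy=13.293 → t=2.713, apex=9.016, x_land=62.430, impact vy=-13.293
  bounce: vy ← 0.65·13.293 = 8.641
Arc 3: start y=0.000, vy=8.641 → t=1.763, apex=3.809, x_land=80.981, impact vy=-8.641
  bounce: vy ← 0.65·8.641 = 5.616

1 3.222 21.339 33.890
2 2.713 9.016 62.430
3 1.763 3.809 80.981
final: 80.981 5.616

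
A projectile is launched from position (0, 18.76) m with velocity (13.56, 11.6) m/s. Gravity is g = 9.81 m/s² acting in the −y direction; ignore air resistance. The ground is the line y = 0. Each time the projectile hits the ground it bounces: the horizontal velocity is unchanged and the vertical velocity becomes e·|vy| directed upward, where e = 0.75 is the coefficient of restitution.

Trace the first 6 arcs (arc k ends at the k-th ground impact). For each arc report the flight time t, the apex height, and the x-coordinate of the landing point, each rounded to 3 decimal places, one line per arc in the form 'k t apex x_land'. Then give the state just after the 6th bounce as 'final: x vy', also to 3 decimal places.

1 3.468 25.618 47.024
2 3.428 14.410 93.508
3 2.571 8.106 128.371
4 1.928 4.560 154.519
5 1.446 2.565 174.129
6 1.085 1.443 188.837
final: 188.837 3.990

Arc 1: start y=18.760, vy=11.600 → t=3.468, apex=25.618, x_land=47.024, impact vy=-22.419
  bounce: vy ← 0.75·22.419 = 16.815
Arc 2: start y=0.000, vy=16.815 → t=3.428, apex=14.410, x_land=93.508, impact vy=-16.815
  bounce: vy ← 0.75·16.815 = 12.611
Arc 3: start y=0.000, vy=12.611 → t=2.571, apex=8.106, x_land=128.371, impact vy=-12.611
  bounce: vy ← 0.75·12.611 = 9.458
Arc 4: start y=0.000, vy=9.458 → t=1.928, apex=4.560, x_land=154.519, impact vy=-9.458
  bounce: vy ← 0.75·9.458 = 7.094
Arc 5: start y=0.000, vy=7.094 → t=1.446, apex=2.565, x_land=174.129, impact vy=-7.094
  bounce: vy ← 0.75·7.094 = 5.320
Arc 6: start y=0.000, vy=5.320 → t=1.085, apex=1.443, x_land=188.837, impact vy=-5.320
  bounce: vy ← 0.75·5.320 = 3.990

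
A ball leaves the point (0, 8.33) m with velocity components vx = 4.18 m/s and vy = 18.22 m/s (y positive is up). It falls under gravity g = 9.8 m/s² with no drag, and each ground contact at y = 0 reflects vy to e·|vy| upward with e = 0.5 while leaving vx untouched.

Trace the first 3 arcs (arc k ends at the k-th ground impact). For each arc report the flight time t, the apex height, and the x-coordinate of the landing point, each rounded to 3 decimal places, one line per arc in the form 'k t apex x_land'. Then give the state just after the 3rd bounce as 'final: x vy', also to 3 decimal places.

Arc 1: start y=8.330, vy=18.220 → t=4.130, apex=25.267, x_land=17.263, impact vy=-22.254
  bounce: vy ← 0.5·22.254 = 11.127
Arc 2: start y=0.000, vy=11.127 → t=2.271, apex=6.317, x_land=26.755, impact vy=-11.127
  bounce: vy ← 0.5·11.127 = 5.563
Arc 3: start y=0.000, vy=5.563 → t=1.135, apex=1.579, x_land=31.501, impact vy=-5.563
  bounce: vy ← 0.5·5.563 = 2.782

1 4.130 25.267 17.263
2 2.271 6.317 26.755
3 1.135 1.579 31.501
final: 31.501 2.782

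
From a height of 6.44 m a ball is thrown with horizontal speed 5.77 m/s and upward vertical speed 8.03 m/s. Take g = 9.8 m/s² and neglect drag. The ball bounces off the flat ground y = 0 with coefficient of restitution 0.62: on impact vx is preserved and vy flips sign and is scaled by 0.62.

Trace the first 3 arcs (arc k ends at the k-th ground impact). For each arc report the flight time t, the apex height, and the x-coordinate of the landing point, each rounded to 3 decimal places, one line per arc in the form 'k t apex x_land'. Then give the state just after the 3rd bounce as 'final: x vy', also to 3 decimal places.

Arc 1: start y=6.440, vy=8.030 → t=2.229, apex=9.730, x_land=12.859, impact vy=-13.810
  bounce: vy ← 0.62·13.810 = 8.562
Arc 2: start y=0.000, vy=8.562 → t=1.747, apex=3.740, x_land=22.941, impact vy=-8.562
  bounce: vy ← 0.62·8.562 = 5.308
Arc 3: start y=0.000, vy=5.308 → t=1.083, apex=1.438, x_land=29.192, impact vy=-5.308
  bounce: vy ← 0.62·5.308 = 3.291

1 2.229 9.730 12.859
2 1.747 3.740 22.941
3 1.083 1.438 29.192
final: 29.192 3.291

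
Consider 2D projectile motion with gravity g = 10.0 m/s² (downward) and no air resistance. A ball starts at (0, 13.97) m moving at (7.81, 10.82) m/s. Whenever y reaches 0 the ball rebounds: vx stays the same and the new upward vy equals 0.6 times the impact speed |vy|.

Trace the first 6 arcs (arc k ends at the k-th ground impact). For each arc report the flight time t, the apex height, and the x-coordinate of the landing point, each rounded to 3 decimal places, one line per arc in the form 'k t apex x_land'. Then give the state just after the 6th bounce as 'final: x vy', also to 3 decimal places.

1 3.073 19.824 24.001
2 2.389 7.137 42.663
3 1.434 2.569 53.859
4 0.860 0.925 60.577
5 0.516 0.333 64.608
6 0.310 0.120 67.027
final: 67.027 0.929

Arc 1: start y=13.970, vy=10.820 → t=3.073, apex=19.824, x_land=24.001, impact vy=-19.912
  bounce: vy ← 0.6·19.912 = 11.947
Arc 2: start y=0.000, vy=11.947 → t=2.389, apex=7.137, x_land=42.663, impact vy=-11.947
  bounce: vy ← 0.6·11.947 = 7.168
Arc 3: start y=0.000, vy=7.168 → t=1.434, apex=2.569, x_land=53.859, impact vy=-7.168
  bounce: vy ← 0.6·7.168 = 4.301
Arc 4: start y=0.000, vy=4.301 → t=0.860, apex=0.925, x_land=60.577, impact vy=-4.301
  bounce: vy ← 0.6·4.301 = 2.581
Arc 5: start y=0.000, vy=2.581 → t=0.516, apex=0.333, x_land=64.608, impact vy=-2.581
  bounce: vy ← 0.6·2.581 = 1.548
Arc 6: start y=0.000, vy=1.548 → t=0.310, apex=0.120, x_land=67.027, impact vy=-1.548
  bounce: vy ← 0.6·1.548 = 0.929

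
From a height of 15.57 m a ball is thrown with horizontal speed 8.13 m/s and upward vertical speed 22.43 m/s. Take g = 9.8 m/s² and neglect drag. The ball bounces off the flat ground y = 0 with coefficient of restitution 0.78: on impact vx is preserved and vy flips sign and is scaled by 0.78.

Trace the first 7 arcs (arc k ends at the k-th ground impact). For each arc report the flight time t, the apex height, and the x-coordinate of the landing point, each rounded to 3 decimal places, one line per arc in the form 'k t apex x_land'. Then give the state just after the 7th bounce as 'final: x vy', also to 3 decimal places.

1 5.190 41.239 42.193
2 4.526 25.090 78.987
3 3.530 15.264 107.685
4 2.753 9.287 130.070
5 2.148 5.650 147.531
6 1.675 3.438 161.150
7 1.307 2.091 171.773
final: 171.773 4.994

Arc 1: start y=15.570, vy=22.430 → t=5.190, apex=41.239, x_land=42.193, impact vy=-28.430
  bounce: vy ← 0.78·28.430 = 22.176
Arc 2: start y=0.000, vy=22.176 → t=4.526, apex=25.090, x_land=78.987, impact vy=-22.176
  bounce: vy ← 0.78·22.176 = 17.297
Arc 3: start y=0.000, vy=17.297 → t=3.530, apex=15.264, x_land=107.685, impact vy=-17.297
  bounce: vy ← 0.78·17.297 = 13.492
Arc 4: start y=0.000, vy=13.492 → t=2.753, apex=9.287, x_land=130.070, impact vy=-13.492
  bounce: vy ← 0.78·13.492 = 10.523
Arc 5: start y=0.000, vy=10.523 → t=2.148, apex=5.650, x_land=147.531, impact vy=-10.523
  bounce: vy ← 0.78·10.523 = 8.208
Arc 6: start y=0.000, vy=8.208 → t=1.675, apex=3.438, x_land=161.150, impact vy=-8.208
  bounce: vy ← 0.78·8.208 = 6.402
Arc 7: start y=0.000, vy=6.402 → t=1.307, apex=2.091, x_land=171.773, impact vy=-6.402
  bounce: vy ← 0.78·6.402 = 4.994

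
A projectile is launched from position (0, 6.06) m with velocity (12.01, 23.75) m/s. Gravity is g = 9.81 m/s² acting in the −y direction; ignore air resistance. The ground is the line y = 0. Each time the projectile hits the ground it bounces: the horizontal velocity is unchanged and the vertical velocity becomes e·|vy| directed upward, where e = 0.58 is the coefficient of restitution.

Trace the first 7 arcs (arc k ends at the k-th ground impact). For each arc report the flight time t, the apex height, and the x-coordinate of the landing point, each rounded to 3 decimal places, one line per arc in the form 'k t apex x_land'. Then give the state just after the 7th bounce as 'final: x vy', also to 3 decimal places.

1 5.085 34.809 61.070
2 3.090 11.710 98.184
3 1.792 3.939 119.709
4 1.040 1.325 132.194
5 0.603 0.446 139.436
6 0.350 0.150 143.636
7 0.203 0.050 146.071
final: 146.071 0.577

Arc 1: start y=6.060, vy=23.750 → t=5.085, apex=34.809, x_land=61.070, impact vy=-26.133
  bounce: vy ← 0.58·26.133 = 15.157
Arc 2: start y=0.000, vy=15.157 → t=3.090, apex=11.710, x_land=98.184, impact vy=-15.157
  bounce: vy ← 0.58·15.157 = 8.791
Arc 3: start y=0.000, vy=8.791 → t=1.792, apex=3.939, x_land=119.709, impact vy=-8.791
  bounce: vy ← 0.58·8.791 = 5.099
Arc 4: start y=0.000, vy=5.099 → t=1.040, apex=1.325, x_land=132.194, impact vy=-5.099
  bounce: vy ← 0.58·5.099 = 2.957
Arc 5: start y=0.000, vy=2.957 → t=0.603, apex=0.446, x_land=139.436, impact vy=-2.957
  bounce: vy ← 0.58·2.957 = 1.715
Arc 6: start y=0.000, vy=1.715 → t=0.350, apex=0.150, x_land=143.636, impact vy=-1.715
  bounce: vy ← 0.58·1.715 = 0.995
Arc 7: start y=0.000, vy=0.995 → t=0.203, apex=0.050, x_land=146.071, impact vy=-0.995
  bounce: vy ← 0.58·0.995 = 0.577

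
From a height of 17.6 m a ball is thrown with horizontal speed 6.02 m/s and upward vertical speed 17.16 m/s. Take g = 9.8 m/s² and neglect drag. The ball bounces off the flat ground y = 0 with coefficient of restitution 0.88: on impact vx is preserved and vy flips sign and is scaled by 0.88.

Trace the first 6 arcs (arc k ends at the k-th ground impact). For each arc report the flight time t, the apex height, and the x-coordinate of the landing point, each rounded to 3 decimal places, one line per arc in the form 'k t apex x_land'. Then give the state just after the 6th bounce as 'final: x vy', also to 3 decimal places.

1 4.331 32.624 26.075
2 4.541 25.264 53.413
3 3.996 19.564 77.471
4 3.517 15.151 98.642
5 3.095 11.733 117.273
6 2.723 9.086 133.668
final: 133.668 11.743

Arc 1: start y=17.600, vy=17.160 → t=4.331, apex=32.624, x_land=26.075, impact vy=-25.287
  bounce: vy ← 0.88·25.287 = 22.252
Arc 2: start y=0.000, vy=22.252 → t=4.541, apex=25.264, x_land=53.413, impact vy=-22.252
  bounce: vy ← 0.88·22.252 = 19.582
Arc 3: start y=0.000, vy=19.582 → t=3.996, apex=19.564, x_land=77.471, impact vy=-19.582
  bounce: vy ← 0.88·19.582 = 17.232
Arc 4: start y=0.000, vy=17.232 → t=3.517, apex=15.151, x_land=98.642, impact vy=-17.232
  bounce: vy ← 0.88·17.232 = 15.164
Arc 5: start y=0.000, vy=15.164 → t=3.095, apex=11.733, x_land=117.273, impact vy=-15.164
  bounce: vy ← 0.88·15.164 = 13.345
Arc 6: start y=0.000, vy=13.345 → t=2.723, apex=9.086, x_land=133.668, impact vy=-13.345
  bounce: vy ← 0.88·13.345 = 11.743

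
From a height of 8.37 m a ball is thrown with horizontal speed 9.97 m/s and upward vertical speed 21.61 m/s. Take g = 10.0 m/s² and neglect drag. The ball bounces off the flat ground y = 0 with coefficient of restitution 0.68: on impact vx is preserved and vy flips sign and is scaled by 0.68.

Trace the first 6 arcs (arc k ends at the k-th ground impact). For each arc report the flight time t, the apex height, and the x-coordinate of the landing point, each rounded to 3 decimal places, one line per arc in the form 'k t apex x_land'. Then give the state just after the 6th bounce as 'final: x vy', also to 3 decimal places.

1 4.680 31.720 46.657
2 3.425 14.667 80.808
3 2.329 6.782 104.032
4 1.584 3.136 119.823
5 1.077 1.450 130.562
6 0.732 0.671 137.864
final: 137.864 2.490

Arc 1: start y=8.370, vy=21.610 → t=4.680, apex=31.720, x_land=46.657, impact vy=-25.187
  bounce: vy ← 0.68·25.187 = 17.127
Arc 2: start y=0.000, vy=17.127 → t=3.425, apex=14.667, x_land=80.808, impact vy=-17.127
  bounce: vy ← 0.68·17.127 = 11.647
Arc 3: start y=0.000, vy=11.647 → t=2.329, apex=6.782, x_land=104.032, impact vy=-11.647
  bounce: vy ← 0.68·11.647 = 7.920
Arc 4: start y=0.000, vy=7.920 → t=1.584, apex=3.136, x_land=119.823, impact vy=-7.920
  bounce: vy ← 0.68·7.920 = 5.385
Arc 5: start y=0.000, vy=5.385 → t=1.077, apex=1.450, x_land=130.562, impact vy=-5.385
  bounce: vy ← 0.68·5.385 = 3.662
Arc 6: start y=0.000, vy=3.662 → t=0.732, apex=0.671, x_land=137.864, impact vy=-3.662
  bounce: vy ← 0.68·3.662 = 2.490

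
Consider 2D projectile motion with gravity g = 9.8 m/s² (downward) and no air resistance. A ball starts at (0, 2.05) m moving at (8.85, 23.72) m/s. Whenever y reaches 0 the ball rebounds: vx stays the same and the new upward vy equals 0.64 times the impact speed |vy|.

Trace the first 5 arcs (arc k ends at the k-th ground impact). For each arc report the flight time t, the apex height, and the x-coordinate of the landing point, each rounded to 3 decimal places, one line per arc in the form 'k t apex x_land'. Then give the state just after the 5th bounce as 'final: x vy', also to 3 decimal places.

Arc 1: start y=2.050, vy=23.720 → t=4.926, apex=30.756, x_land=43.593, impact vy=-24.552
  bounce: vy ← 0.64·24.552 = 15.714
Arc 2: start y=0.000, vy=15.714 → t=3.207, apex=12.598, x_land=71.973, impact vy=-15.714
  bounce: vy ← 0.64·15.714 = 10.057
Arc 3: start y=0.000, vy=10.057 → t=2.052, apex=5.160, x_land=90.137, impact vy=-10.057
  bounce: vy ← 0.64·10.057 = 6.436
Arc 4: start y=0.000, vy=6.436 → t=1.314, apex=2.114, x_land=101.762, impact vy=-6.436
  bounce: vy ← 0.64·6.436 = 4.119
Arc 5: start y=0.000, vy=4.119 → t=0.841, apex=0.866, x_land=109.201, impact vy=-4.119
  bounce: vy ← 0.64·4.119 = 2.636

1 4.926 30.756 43.593
2 3.207 12.598 71.973
3 2.052 5.160 90.137
4 1.314 2.114 101.762
5 0.841 0.866 109.201
final: 109.201 2.636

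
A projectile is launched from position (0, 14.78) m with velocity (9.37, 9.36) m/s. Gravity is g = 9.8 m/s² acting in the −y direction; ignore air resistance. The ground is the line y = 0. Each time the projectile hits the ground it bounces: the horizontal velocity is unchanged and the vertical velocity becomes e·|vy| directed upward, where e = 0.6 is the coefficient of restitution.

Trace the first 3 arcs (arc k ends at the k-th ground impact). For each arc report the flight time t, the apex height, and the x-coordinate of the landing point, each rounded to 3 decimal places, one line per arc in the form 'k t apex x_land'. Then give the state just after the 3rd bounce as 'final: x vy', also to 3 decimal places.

1 2.937 19.250 27.521
2 2.378 6.930 49.807
3 1.427 2.495 63.179
final: 63.179 4.196

Arc 1: start y=14.780, vy=9.360 → t=2.937, apex=19.250, x_land=27.521, impact vy=-19.424
  bounce: vy ← 0.6·19.424 = 11.654
Arc 2: start y=0.000, vy=11.654 → t=2.378, apex=6.930, x_land=49.807, impact vy=-11.654
  bounce: vy ← 0.6·11.654 = 6.993
Arc 3: start y=0.000, vy=6.993 → t=1.427, apex=2.495, x_land=63.179, impact vy=-6.993
  bounce: vy ← 0.6·6.993 = 4.196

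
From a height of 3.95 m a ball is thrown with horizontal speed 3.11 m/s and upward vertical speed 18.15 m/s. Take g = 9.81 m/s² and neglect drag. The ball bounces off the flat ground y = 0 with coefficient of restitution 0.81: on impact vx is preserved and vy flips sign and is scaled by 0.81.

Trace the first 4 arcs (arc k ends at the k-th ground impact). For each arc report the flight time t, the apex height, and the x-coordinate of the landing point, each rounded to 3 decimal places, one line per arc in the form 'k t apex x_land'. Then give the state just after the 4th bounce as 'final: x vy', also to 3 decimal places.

1 3.906 20.740 12.149
2 3.331 13.608 22.509
3 2.698 8.928 30.901
4 2.186 5.858 37.698
final: 37.698 8.684

Arc 1: start y=3.950, vy=18.150 → t=3.906, apex=20.740, x_land=12.149, impact vy=-20.172
  bounce: vy ← 0.81·20.172 = 16.340
Arc 2: start y=0.000, vy=16.340 → t=3.331, apex=13.608, x_land=22.509, impact vy=-16.340
  bounce: vy ← 0.81·16.340 = 13.235
Arc 3: start y=0.000, vy=13.235 → t=2.698, apex=8.928, x_land=30.901, impact vy=-13.235
  bounce: vy ← 0.81·13.235 = 10.720
Arc 4: start y=0.000, vy=10.720 → t=2.186, apex=5.858, x_land=37.698, impact vy=-10.720
  bounce: vy ← 0.81·10.720 = 8.684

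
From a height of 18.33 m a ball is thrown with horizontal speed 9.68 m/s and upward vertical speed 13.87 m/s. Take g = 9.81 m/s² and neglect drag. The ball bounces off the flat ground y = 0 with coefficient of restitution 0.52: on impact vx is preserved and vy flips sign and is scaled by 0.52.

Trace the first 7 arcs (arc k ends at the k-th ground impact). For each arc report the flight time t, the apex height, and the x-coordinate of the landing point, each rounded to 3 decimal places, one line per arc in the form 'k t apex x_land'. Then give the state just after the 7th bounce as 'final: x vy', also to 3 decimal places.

Arc 1: start y=18.330, vy=13.870 → t=3.809, apex=28.135, x_land=36.870, impact vy=-23.495
  bounce: vy ← 0.52·23.495 = 12.217
Arc 2: start y=0.000, vy=12.217 → t=2.491, apex=7.608, x_land=60.981, impact vy=-12.217
  bounce: vy ← 0.52·12.217 = 6.353
Arc 3: start y=0.000, vy=6.353 → t=1.295, apex=2.057, x_land=73.518, impact vy=-6.353
  bounce: vy ← 0.52·6.353 = 3.304
Arc 4: start y=0.000, vy=3.304 → t=0.674, apex=0.556, x_land=80.038, impact vy=-3.304
  bounce: vy ← 0.52·3.304 = 1.718
Arc 5: start y=0.000, vy=1.718 → t=0.350, apex=0.150, x_land=83.428, impact vy=-1.718
  bounce: vy ← 0.52·1.718 = 0.893
Arc 6: start y=0.000, vy=0.893 → t=0.182, apex=0.041, x_land=85.191, impact vy=-0.893
  bounce: vy ← 0.52·0.893 = 0.465
Arc 7: start y=0.000, vy=0.465 → t=0.095, apex=0.011, x_land=86.108, impact vy=-0.465
  bounce: vy ← 0.52·0.465 = 0.242

1 3.809 28.135 36.870
2 2.491 7.608 60.981
3 1.295 2.057 73.518
4 0.674 0.556 80.038
5 0.350 0.150 83.428
6 0.182 0.041 85.191
7 0.095 0.011 86.108
final: 86.108 0.242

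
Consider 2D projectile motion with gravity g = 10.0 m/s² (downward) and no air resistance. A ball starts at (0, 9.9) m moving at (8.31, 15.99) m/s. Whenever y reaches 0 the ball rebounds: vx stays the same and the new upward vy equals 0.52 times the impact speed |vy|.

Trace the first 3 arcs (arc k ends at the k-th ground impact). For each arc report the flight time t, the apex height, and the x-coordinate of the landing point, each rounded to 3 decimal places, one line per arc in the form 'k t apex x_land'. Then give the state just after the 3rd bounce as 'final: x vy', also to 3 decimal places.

Arc 1: start y=9.900, vy=15.990 → t=3.729, apex=22.684, x_land=30.988, impact vy=-21.300
  bounce: vy ← 0.52·21.300 = 11.076
Arc 2: start y=0.000, vy=11.076 → t=2.215, apex=6.134, x_land=49.396, impact vy=-11.076
  bounce: vy ← 0.52·11.076 = 5.759
Arc 3: start y=0.000, vy=5.759 → t=1.152, apex=1.659, x_land=58.968, impact vy=-5.759
  bounce: vy ← 0.52·5.759 = 2.995

1 3.729 22.684 30.988
2 2.215 6.134 49.396
3 1.152 1.659 58.968
final: 58.968 2.995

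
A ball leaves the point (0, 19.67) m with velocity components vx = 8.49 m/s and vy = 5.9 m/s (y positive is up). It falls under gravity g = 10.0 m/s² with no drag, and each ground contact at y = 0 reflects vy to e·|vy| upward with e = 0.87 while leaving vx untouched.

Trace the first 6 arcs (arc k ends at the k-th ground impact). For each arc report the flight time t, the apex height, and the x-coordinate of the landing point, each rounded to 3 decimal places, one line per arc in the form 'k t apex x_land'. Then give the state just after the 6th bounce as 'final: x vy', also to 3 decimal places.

Arc 1: start y=19.670, vy=5.900 → t=2.659, apex=21.411, x_land=22.578, impact vy=-20.693
  bounce: vy ← 0.87·20.693 = 18.003
Arc 2: start y=0.000, vy=18.003 → t=3.601, apex=16.206, x_land=53.147, impact vy=-18.003
  bounce: vy ← 0.87·18.003 = 15.663
Arc 3: start y=0.000, vy=15.663 → t=3.133, apex=12.266, x_land=79.742, impact vy=-15.663
  bounce: vy ← 0.87·15.663 = 13.627
Arc 4: start y=0.000, vy=13.627 → t=2.725, apex=9.284, x_land=102.880, impact vy=-13.627
  bounce: vy ← 0.87·13.627 = 11.855
Arc 5: start y=0.000, vy=11.855 → t=2.371, apex=7.027, x_land=123.010, impact vy=-11.855
  bounce: vy ← 0.87·11.855 = 10.314
Arc 6: start y=0.000, vy=10.314 → t=2.063, apex=5.319, x_land=140.523, impact vy=-10.314
  bounce: vy ← 0.87·10.314 = 8.973

1 2.659 21.411 22.578
2 3.601 16.206 53.147
3 3.133 12.266 79.742
4 2.725 9.284 102.880
5 2.371 7.027 123.010
6 2.063 5.319 140.523
final: 140.523 8.973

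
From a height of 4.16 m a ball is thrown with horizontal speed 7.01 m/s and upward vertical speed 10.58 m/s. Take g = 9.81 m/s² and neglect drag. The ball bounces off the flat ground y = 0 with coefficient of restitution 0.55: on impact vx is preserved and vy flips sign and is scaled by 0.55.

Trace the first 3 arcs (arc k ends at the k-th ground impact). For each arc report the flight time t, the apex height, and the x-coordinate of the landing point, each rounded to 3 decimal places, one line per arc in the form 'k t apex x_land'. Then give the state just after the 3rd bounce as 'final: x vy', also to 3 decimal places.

Arc 1: start y=4.160, vy=10.580 → t=2.497, apex=9.865, x_land=17.502, impact vy=-13.912
  bounce: vy ← 0.55·13.912 = 7.652
Arc 2: start y=0.000, vy=7.652 → t=1.560, apex=2.984, x_land=28.437, impact vy=-7.652
  bounce: vy ← 0.55·7.652 = 4.209
Arc 3: start y=0.000, vy=4.209 → t=0.858, apex=0.903, x_land=34.452, impact vy=-4.209
  bounce: vy ← 0.55·4.209 = 2.315

1 2.497 9.865 17.502
2 1.560 2.984 28.437
3 0.858 0.903 34.452
final: 34.452 2.315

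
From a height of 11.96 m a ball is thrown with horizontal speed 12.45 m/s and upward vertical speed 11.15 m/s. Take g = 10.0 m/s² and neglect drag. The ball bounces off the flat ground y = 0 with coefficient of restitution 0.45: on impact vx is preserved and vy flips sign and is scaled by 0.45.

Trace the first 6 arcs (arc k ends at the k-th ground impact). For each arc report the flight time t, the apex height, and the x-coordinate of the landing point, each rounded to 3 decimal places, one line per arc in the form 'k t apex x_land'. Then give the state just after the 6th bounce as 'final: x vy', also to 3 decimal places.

Arc 1: start y=11.960, vy=11.150 → t=3.022, apex=18.176, x_land=37.619, impact vy=-19.066
  bounce: vy ← 0.45·19.066 = 8.580
Arc 2: start y=0.000, vy=8.580 → t=1.716, apex=3.681, x_land=58.983, impact vy=-8.580
  bounce: vy ← 0.45·8.580 = 3.861
Arc 3: start y=0.000, vy=3.861 → t=0.772, apex=0.745, x_land=68.597, impact vy=-3.861
  bounce: vy ← 0.45·3.861 = 1.737
Arc 4: start y=0.000, vy=1.737 → t=0.347, apex=0.151, x_land=72.923, impact vy=-1.737
  bounce: vy ← 0.45·1.737 = 0.782
Arc 5: start y=0.000, vy=0.782 → t=0.156, apex=0.031, x_land=74.870, impact vy=-0.782
  bounce: vy ← 0.45·0.782 = 0.352
Arc 6: start y=0.000, vy=0.352 → t=0.070, apex=0.006, x_land=75.746, impact vy=-0.352
  bounce: vy ← 0.45·0.352 = 0.158

1 3.022 18.176 37.619
2 1.716 3.681 58.983
3 0.772 0.745 68.597
4 0.347 0.151 72.923
5 0.156 0.031 74.870
6 0.070 0.006 75.746
final: 75.746 0.158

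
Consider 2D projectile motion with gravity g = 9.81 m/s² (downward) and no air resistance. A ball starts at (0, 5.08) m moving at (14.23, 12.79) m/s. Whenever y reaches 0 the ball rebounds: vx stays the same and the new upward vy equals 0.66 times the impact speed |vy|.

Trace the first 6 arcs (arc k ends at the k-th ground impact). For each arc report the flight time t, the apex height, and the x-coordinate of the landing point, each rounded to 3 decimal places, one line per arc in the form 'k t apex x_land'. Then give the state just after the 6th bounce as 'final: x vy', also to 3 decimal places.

1 2.958 13.418 42.088
2 2.183 5.845 73.155
3 1.441 2.546 93.659
4 0.951 1.109 107.192
5 0.628 0.483 116.123
6 0.414 0.210 122.018
final: 122.018 1.341

Arc 1: start y=5.080, vy=12.790 → t=2.958, apex=13.418, x_land=42.088, impact vy=-16.225
  bounce: vy ← 0.66·16.225 = 10.709
Arc 2: start y=0.000, vy=10.709 → t=2.183, apex=5.845, x_land=73.155, impact vy=-10.709
  bounce: vy ← 0.66·10.709 = 7.068
Arc 3: start y=0.000, vy=7.068 → t=1.441, apex=2.546, x_land=93.659, impact vy=-7.068
  bounce: vy ← 0.66·7.068 = 4.665
Arc 4: start y=0.000, vy=4.665 → t=0.951, apex=1.109, x_land=107.192, impact vy=-4.665
  bounce: vy ← 0.66·4.665 = 3.079
Arc 5: start y=0.000, vy=3.079 → t=0.628, apex=0.483, x_land=116.123, impact vy=-3.079
  bounce: vy ← 0.66·3.079 = 2.032
Arc 6: start y=0.000, vy=2.032 → t=0.414, apex=0.210, x_land=122.018, impact vy=-2.032
  bounce: vy ← 0.66·2.032 = 1.341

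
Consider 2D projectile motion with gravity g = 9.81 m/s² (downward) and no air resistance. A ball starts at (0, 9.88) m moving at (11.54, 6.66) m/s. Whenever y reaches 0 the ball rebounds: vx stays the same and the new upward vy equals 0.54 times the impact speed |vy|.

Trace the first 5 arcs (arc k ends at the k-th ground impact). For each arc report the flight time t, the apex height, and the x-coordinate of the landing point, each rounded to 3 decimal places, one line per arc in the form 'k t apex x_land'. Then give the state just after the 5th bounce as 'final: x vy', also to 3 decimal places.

Arc 1: start y=9.880, vy=6.660 → t=2.252, apex=12.141, x_land=25.990, impact vy=-15.434
  bounce: vy ← 0.54·15.434 = 8.334
Arc 2: start y=0.000, vy=8.334 → t=1.699, apex=3.540, x_land=45.598, impact vy=-8.334
  bounce: vy ← 0.54·8.334 = 4.500
Arc 3: start y=0.000, vy=4.500 → t=0.918, apex=1.032, x_land=56.186, impact vy=-4.500
  bounce: vy ← 0.54·4.500 = 2.430
Arc 4: start y=0.000, vy=2.430 → t=0.495, apex=0.301, x_land=61.904, impact vy=-2.430
  bounce: vy ← 0.54·2.430 = 1.312
Arc 5: start y=0.000, vy=1.312 → t=0.268, apex=0.088, x_land=64.992, impact vy=-1.312
  bounce: vy ← 0.54·1.312 = 0.709

1 2.252 12.141 25.990
2 1.699 3.540 45.598
3 0.918 1.032 56.186
4 0.495 0.301 61.904
5 0.268 0.088 64.992
final: 64.992 0.709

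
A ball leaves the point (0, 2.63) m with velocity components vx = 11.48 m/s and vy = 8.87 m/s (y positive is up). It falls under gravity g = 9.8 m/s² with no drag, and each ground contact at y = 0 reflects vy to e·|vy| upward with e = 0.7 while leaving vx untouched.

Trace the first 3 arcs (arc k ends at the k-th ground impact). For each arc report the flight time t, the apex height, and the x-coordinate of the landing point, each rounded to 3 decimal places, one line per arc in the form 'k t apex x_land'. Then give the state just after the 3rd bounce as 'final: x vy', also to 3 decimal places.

1 2.070 6.644 23.758
2 1.630 3.256 42.474
3 1.141 1.595 55.574
final: 55.574 3.914

Arc 1: start y=2.630, vy=8.870 → t=2.070, apex=6.644, x_land=23.758, impact vy=-11.412
  bounce: vy ← 0.7·11.412 = 7.988
Arc 2: start y=0.000, vy=7.988 → t=1.630, apex=3.256, x_land=42.474, impact vy=-7.988
  bounce: vy ← 0.7·7.988 = 5.592
Arc 3: start y=0.000, vy=5.592 → t=1.141, apex=1.595, x_land=55.574, impact vy=-5.592
  bounce: vy ← 0.7·5.592 = 3.914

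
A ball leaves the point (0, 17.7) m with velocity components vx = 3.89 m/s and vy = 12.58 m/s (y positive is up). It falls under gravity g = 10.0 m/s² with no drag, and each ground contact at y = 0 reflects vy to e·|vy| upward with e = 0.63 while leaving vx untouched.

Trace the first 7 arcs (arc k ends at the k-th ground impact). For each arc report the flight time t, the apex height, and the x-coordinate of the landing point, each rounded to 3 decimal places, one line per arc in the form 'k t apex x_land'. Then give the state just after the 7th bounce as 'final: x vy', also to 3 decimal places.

1 3.521 25.613 13.698
2 2.852 10.166 24.791
3 1.797 4.035 31.780
4 1.132 1.601 36.183
5 0.713 0.636 38.957
6 0.449 0.252 40.704
7 0.283 0.100 41.805
final: 41.805 0.892

Arc 1: start y=17.700, vy=12.580 → t=3.521, apex=25.613, x_land=13.698, impact vy=-22.633
  bounce: vy ← 0.63·22.633 = 14.259
Arc 2: start y=0.000, vy=14.259 → t=2.852, apex=10.166, x_land=24.791, impact vy=-14.259
  bounce: vy ← 0.63·14.259 = 8.983
Arc 3: start y=0.000, vy=8.983 → t=1.797, apex=4.035, x_land=31.780, impact vy=-8.983
  bounce: vy ← 0.63·8.983 = 5.659
Arc 4: start y=0.000, vy=5.659 → t=1.132, apex=1.601, x_land=36.183, impact vy=-5.659
  bounce: vy ← 0.63·5.659 = 3.565
Arc 5: start y=0.000, vy=3.565 → t=0.713, apex=0.636, x_land=38.957, impact vy=-3.565
  bounce: vy ← 0.63·3.565 = 2.246
Arc 6: start y=0.000, vy=2.246 → t=0.449, apex=0.252, x_land=40.704, impact vy=-2.246
  bounce: vy ← 0.63·2.246 = 1.415
Arc 7: start y=0.000, vy=1.415 → t=0.283, apex=0.100, x_land=41.805, impact vy=-1.415
  bounce: vy ← 0.63·1.415 = 0.892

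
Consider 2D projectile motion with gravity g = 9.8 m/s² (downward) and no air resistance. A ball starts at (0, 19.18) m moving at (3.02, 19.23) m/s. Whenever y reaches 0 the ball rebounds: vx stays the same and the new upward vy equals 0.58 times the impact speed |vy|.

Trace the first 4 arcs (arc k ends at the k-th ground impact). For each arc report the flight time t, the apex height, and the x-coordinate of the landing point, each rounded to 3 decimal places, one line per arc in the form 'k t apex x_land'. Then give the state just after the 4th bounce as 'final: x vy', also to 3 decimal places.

Arc 1: start y=19.180, vy=19.230 → t=4.749, apex=38.047, x_land=14.341, impact vy=-27.308
  bounce: vy ← 0.58·27.308 = 15.839
Arc 2: start y=0.000, vy=15.839 → t=3.232, apex=12.799, x_land=24.103, impact vy=-15.839
  bounce: vy ← 0.58·15.839 = 9.186
Arc 3: start y=0.000, vy=9.186 → t=1.875, apex=4.306, x_land=29.765, impact vy=-9.186
  bounce: vy ← 0.58·9.186 = 5.328
Arc 4: start y=0.000, vy=5.328 → t=1.087, apex=1.448, x_land=33.049, impact vy=-5.328
  bounce: vy ← 0.58·5.328 = 3.090

1 4.749 38.047 14.341
2 3.232 12.799 24.103
3 1.875 4.306 29.765
4 1.087 1.448 33.049
final: 33.049 3.090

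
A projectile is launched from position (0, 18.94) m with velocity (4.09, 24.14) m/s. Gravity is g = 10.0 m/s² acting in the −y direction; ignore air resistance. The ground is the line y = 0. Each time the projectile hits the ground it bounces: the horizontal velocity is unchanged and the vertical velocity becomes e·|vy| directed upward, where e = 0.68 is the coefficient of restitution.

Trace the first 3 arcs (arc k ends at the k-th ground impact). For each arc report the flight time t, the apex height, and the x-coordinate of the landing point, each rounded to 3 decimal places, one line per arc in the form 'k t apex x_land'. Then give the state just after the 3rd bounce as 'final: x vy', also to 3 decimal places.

Arc 1: start y=18.940, vy=24.140 → t=5.515, apex=48.077, x_land=22.556, impact vy=-31.009
  bounce: vy ← 0.68·31.009 = 21.086
Arc 2: start y=0.000, vy=21.086 → t=4.217, apex=22.231, x_land=39.804, impact vy=-21.086
  bounce: vy ← 0.68·21.086 = 14.338
Arc 3: start y=0.000, vy=14.338 → t=2.868, apex=10.280, x_land=51.533, impact vy=-14.338
  bounce: vy ← 0.68·14.338 = 9.750

1 5.515 48.077 22.556
2 4.217 22.231 39.804
3 2.868 10.280 51.533
final: 51.533 9.750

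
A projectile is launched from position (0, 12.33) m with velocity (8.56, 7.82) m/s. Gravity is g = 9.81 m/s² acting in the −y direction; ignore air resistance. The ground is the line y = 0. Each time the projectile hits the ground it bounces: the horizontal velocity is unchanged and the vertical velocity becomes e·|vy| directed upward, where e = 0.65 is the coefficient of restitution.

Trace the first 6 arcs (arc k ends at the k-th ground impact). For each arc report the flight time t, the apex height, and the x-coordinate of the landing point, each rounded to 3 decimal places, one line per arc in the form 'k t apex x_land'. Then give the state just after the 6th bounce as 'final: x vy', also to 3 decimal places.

Arc 1: start y=12.330, vy=7.820 → t=2.572, apex=15.447, x_land=22.014, impact vy=-17.409
  bounce: vy ← 0.65·17.409 = 11.316
Arc 2: start y=0.000, vy=11.316 → t=2.307, apex=6.526, x_land=41.762, impact vy=-11.316
  bounce: vy ← 0.65·11.316 = 7.355
Arc 3: start y=0.000, vy=7.355 → t=1.500, apex=2.757, x_land=54.598, impact vy=-7.355
  bounce: vy ← 0.65·7.355 = 4.781
Arc 4: start y=0.000, vy=4.781 → t=0.975, apex=1.165, x_land=62.941, impact vy=-4.781
  bounce: vy ← 0.65·4.781 = 3.108
Arc 5: start y=0.000, vy=3.108 → t=0.634, apex=0.492, x_land=68.365, impact vy=-3.108
  bounce: vy ← 0.65·3.108 = 2.020
Arc 6: start y=0.000, vy=2.020 → t=0.412, apex=0.208, x_land=71.890, impact vy=-2.020
  bounce: vy ← 0.65·2.020 = 1.313

1 2.572 15.447 22.014
2 2.307 6.526 41.762
3 1.500 2.757 54.598
4 0.975 1.165 62.941
5 0.634 0.492 68.365
6 0.412 0.208 71.890
final: 71.890 1.313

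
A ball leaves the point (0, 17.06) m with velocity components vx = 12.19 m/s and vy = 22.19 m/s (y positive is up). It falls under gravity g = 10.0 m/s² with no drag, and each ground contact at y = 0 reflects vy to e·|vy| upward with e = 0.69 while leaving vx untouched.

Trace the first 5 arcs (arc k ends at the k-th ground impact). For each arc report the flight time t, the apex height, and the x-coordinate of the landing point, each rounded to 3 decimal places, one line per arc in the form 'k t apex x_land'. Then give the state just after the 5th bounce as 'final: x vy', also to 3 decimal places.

Arc 1: start y=17.060, vy=22.190 → t=5.106, apex=41.680, x_land=62.245, impact vy=-28.872
  bounce: vy ← 0.69·28.872 = 19.922
Arc 2: start y=0.000, vy=19.922 → t=3.984, apex=19.844, x_land=110.814, impact vy=-19.922
  bounce: vy ← 0.69·19.922 = 13.746
Arc 3: start y=0.000, vy=13.746 → t=2.749, apex=9.448, x_land=144.327, impact vy=-13.746
  bounce: vy ← 0.69·13.746 = 9.485
Arc 4: start y=0.000, vy=9.485 → t=1.897, apex=4.498, x_land=167.450, impact vy=-9.485
  bounce: vy ← 0.69·9.485 = 6.544
Arc 5: start y=0.000, vy=6.544 → t=1.309, apex=2.142, x_land=183.406, impact vy=-6.544
  bounce: vy ← 0.69·6.544 = 4.516

1 5.106 41.680 62.245
2 3.984 19.844 110.814
3 2.749 9.448 144.327
4 1.897 4.498 167.450
5 1.309 2.142 183.406
final: 183.406 4.516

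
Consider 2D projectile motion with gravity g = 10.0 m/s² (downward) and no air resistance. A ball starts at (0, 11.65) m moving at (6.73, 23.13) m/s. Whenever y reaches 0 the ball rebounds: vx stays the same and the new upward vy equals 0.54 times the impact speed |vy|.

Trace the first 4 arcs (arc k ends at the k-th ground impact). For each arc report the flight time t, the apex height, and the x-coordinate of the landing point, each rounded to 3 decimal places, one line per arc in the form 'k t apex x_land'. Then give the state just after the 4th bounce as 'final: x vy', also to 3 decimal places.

Arc 1: start y=11.650, vy=23.130 → t=5.084, apex=38.400, x_land=34.217, impact vy=-27.713
  bounce: vy ← 0.54·27.713 = 14.965
Arc 2: start y=0.000, vy=14.965 → t=2.993, apex=11.197, x_land=54.360, impact vy=-14.965
  bounce: vy ← 0.54·14.965 = 8.081
Arc 3: start y=0.000, vy=8.081 → t=1.616, apex=3.265, x_land=65.237, impact vy=-8.081
  bounce: vy ← 0.54·8.081 = 4.364
Arc 4: start y=0.000, vy=4.364 → t=0.873, apex=0.952, x_land=71.111, impact vy=-4.364
  bounce: vy ← 0.54·4.364 = 2.356

1 5.084 38.400 34.217
2 2.993 11.197 54.360
3 1.616 3.265 65.237
4 0.873 0.952 71.111
final: 71.111 2.356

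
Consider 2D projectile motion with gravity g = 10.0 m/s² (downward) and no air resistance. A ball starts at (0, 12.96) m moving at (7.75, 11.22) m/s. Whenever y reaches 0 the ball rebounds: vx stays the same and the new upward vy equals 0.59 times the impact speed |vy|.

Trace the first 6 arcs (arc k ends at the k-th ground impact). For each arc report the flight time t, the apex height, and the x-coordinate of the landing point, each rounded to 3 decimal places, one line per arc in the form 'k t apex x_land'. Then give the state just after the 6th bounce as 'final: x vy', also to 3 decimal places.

Arc 1: start y=12.960, vy=11.220 → t=3.084, apex=19.254, x_land=23.904, impact vy=-19.624
  bounce: vy ← 0.59·19.624 = 11.578
Arc 2: start y=0.000, vy=11.578 → t=2.316, apex=6.702, x_land=41.850, impact vy=-11.578
  bounce: vy ← 0.59·11.578 = 6.831
Arc 3: start y=0.000, vy=6.831 → t=1.366, apex=2.333, x_land=52.438, impact vy=-6.831
  bounce: vy ← 0.59·6.831 = 4.030
Arc 4: start y=0.000, vy=4.030 → t=0.806, apex=0.812, x_land=58.685, impact vy=-4.030
  bounce: vy ← 0.59·4.030 = 2.378
Arc 5: start y=0.000, vy=2.378 → t=0.476, apex=0.283, x_land=62.370, impact vy=-2.378
  bounce: vy ← 0.59·2.378 = 1.403
Arc 6: start y=0.000, vy=1.403 → t=0.281, apex=0.098, x_land=64.545, impact vy=-1.403
  bounce: vy ← 0.59·1.403 = 0.828

1 3.084 19.254 23.904
2 2.316 6.702 41.850
3 1.366 2.333 52.438
4 0.806 0.812 58.685
5 0.476 0.283 62.370
6 0.281 0.098 64.545
final: 64.545 0.828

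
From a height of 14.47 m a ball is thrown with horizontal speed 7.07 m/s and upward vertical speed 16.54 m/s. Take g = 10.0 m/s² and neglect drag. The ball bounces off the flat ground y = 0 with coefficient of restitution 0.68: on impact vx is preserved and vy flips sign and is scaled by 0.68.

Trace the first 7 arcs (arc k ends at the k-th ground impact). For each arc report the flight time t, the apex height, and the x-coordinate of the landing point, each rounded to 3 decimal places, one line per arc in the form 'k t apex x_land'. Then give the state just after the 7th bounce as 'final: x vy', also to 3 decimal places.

Arc 1: start y=14.470, vy=16.540 → t=4.027, apex=28.149, x_land=28.469, impact vy=-23.727
  bounce: vy ← 0.68·23.727 = 16.134
Arc 2: start y=0.000, vy=16.134 → t=3.227, apex=13.016, x_land=51.283, impact vy=-16.134
  bounce: vy ← 0.68·16.134 = 10.971
Arc 3: start y=0.000, vy=10.971 → t=2.194, apex=6.019, x_land=66.796, impact vy=-10.971
  bounce: vy ← 0.68·10.971 = 7.461
Arc 4: start y=0.000, vy=7.461 → t=1.492, apex=2.783, x_land=77.346, impact vy=-7.461
  bounce: vy ← 0.68·7.461 = 5.073
Arc 5: start y=0.000, vy=5.073 → t=1.015, apex=1.287, x_land=84.519, impact vy=-5.073
  bounce: vy ← 0.68·5.073 = 3.450
Arc 6: start y=0.000, vy=3.450 → t=0.690, apex=0.595, x_land=89.397, impact vy=-3.450
  bounce: vy ← 0.68·3.450 = 2.346
Arc 7: start y=0.000, vy=2.346 → t=0.469, apex=0.275, x_land=92.714, impact vy=-2.346
  bounce: vy ← 0.68·2.346 = 1.595

1 4.027 28.149 28.469
2 3.227 13.016 51.283
3 2.194 6.019 66.796
4 1.492 2.783 77.346
5 1.015 1.287 84.519
6 0.690 0.595 89.397
7 0.469 0.275 92.714
final: 92.714 1.595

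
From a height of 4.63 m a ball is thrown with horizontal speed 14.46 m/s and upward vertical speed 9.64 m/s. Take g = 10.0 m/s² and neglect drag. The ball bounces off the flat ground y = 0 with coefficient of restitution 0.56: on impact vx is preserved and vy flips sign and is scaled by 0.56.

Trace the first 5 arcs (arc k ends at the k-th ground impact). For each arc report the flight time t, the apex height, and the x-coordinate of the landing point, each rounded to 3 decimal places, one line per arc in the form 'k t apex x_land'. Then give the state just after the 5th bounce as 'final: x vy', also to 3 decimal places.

Arc 1: start y=4.630, vy=9.640 → t=2.326, apex=9.276, x_land=33.635, impact vy=-13.621
  bounce: vy ← 0.56·13.621 = 7.628
Arc 2: start y=0.000, vy=7.628 → t=1.526, apex=2.909, x_land=55.695, impact vy=-7.628
  bounce: vy ← 0.56·7.628 = 4.272
Arc 3: start y=0.000, vy=4.272 → t=0.854, apex=0.912, x_land=68.048, impact vy=-4.272
  bounce: vy ← 0.56·4.272 = 2.392
Arc 4: start y=0.000, vy=2.392 → t=0.478, apex=0.286, x_land=74.966, impact vy=-2.392
  bounce: vy ← 0.56·2.392 = 1.340
Arc 5: start y=0.000, vy=1.340 → t=0.268, apex=0.090, x_land=78.840, impact vy=-1.340
  bounce: vy ← 0.56·1.340 = 0.750

1 2.326 9.276 33.635
2 1.526 2.909 55.695
3 0.854 0.912 68.048
4 0.478 0.286 74.966
5 0.268 0.090 78.840
final: 78.840 0.750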